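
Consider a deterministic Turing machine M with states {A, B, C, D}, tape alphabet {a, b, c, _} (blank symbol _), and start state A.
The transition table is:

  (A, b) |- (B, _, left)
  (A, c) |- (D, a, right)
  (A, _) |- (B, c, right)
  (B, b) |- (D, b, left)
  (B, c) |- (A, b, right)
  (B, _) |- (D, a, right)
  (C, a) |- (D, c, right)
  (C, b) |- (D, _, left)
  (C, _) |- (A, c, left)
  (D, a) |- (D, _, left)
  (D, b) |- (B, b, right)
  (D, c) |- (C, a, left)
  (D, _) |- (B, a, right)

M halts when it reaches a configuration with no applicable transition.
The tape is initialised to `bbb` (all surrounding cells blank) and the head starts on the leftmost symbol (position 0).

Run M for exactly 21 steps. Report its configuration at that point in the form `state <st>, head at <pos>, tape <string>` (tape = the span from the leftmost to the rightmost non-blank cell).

state=A head=0 tape=___[b]bb   (A,b)→(B,_,left)
state=B head=-1 tape=__[_]_bb   (B,_)→(D,a,right)
state=D head=0 tape=__a[_]bb   (D,_)→(B,a,right)
state=B head=1 tape=__aa[b]b   (B,b)→(D,b,left)
state=D head=0 tape=__a[a]bb   (D,a)→(D,_,left)
state=D head=-1 tape=__[a]_bb   (D,a)→(D,_,left)
state=D head=-2 tape=_[_]__bb   (D,_)→(B,a,right)
state=B head=-1 tape=_a[_]_bb   (B,_)→(D,a,right)
state=D head=0 tape=_aa[_]bb   (D,_)→(B,a,right)
state=B head=1 tape=_aaa[b]b   (B,b)→(D,b,left)
state=D head=0 tape=_aa[a]bb   (D,a)→(D,_,left)
state=D head=-1 tape=_a[a]_bb   (D,a)→(D,_,left)
state=D head=-2 tape=_[a]__bb   (D,a)→(D,_,left)
state=D head=-3 tape=[_]___bb   (D,_)→(B,a,right)
state=B head=-2 tape=a[_]__bb   (B,_)→(D,a,right)
state=D head=-1 tape=aa[_]_bb   (D,_)→(B,a,right)
state=B head=0 tape=aaa[_]bb   (B,_)→(D,a,right)
state=D head=1 tape=aaaa[b]b   (D,b)→(B,b,right)
state=B head=2 tape=aaaab[b]   (B,b)→(D,b,left)
state=D head=1 tape=aaaa[b]b   (D,b)→(B,b,right)
state=B head=2 tape=aaaab[b]   (B,b)→(D,b,left)
state=D head=1 tape=aaaa[b]b
After 21 steps: state D, head at 1, tape aaaabb.

state D, head at 1, tape aaaabb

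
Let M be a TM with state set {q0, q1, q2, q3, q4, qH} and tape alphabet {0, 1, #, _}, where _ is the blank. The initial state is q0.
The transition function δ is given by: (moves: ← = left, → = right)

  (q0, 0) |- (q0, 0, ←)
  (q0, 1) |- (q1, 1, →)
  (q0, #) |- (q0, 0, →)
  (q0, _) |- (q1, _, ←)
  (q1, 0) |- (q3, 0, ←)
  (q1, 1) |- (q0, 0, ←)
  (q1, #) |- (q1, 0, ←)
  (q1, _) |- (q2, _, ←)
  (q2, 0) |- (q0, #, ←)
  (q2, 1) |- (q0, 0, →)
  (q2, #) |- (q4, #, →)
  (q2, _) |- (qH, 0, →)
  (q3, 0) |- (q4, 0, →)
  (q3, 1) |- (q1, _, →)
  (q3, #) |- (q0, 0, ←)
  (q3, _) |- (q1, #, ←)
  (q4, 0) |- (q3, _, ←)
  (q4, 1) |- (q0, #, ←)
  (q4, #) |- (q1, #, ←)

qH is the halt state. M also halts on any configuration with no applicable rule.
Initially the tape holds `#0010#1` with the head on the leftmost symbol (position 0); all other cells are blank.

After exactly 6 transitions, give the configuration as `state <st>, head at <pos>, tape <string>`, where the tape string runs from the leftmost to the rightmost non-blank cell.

state qH, head at -2, tape 0__00010#1

state=q0 head=0 tape=___[#]0010#1   (q0,#)→(q0,0,→)
state=q0 head=1 tape=___0[0]010#1   (q0,0)→(q0,0,←)
state=q0 head=0 tape=___[0]0010#1   (q0,0)→(q0,0,←)
state=q0 head=-1 tape=__[_]00010#1   (q0,_)→(q1,_,←)
state=q1 head=-2 tape=_[_]_00010#1   (q1,_)→(q2,_,←)
state=q2 head=-3 tape=[_]__00010#1   (q2,_)→(qH,0,→)
state=qH head=-2 tape=0[_]_00010#1
After 6 steps: state qH, head at -2, tape 0__00010#1.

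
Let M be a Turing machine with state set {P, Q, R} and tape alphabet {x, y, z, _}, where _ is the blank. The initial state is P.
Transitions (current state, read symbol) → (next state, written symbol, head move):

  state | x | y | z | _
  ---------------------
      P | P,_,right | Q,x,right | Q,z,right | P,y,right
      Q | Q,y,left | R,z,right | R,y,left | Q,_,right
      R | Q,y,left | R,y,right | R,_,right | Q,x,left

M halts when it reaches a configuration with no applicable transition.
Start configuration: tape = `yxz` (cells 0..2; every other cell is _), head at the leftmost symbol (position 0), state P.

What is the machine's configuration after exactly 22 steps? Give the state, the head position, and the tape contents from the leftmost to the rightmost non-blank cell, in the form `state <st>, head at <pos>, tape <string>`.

state=P head=0 tape=_[y]xz__   (P,y)→(Q,x,right)
state=Q head=1 tape=_x[x]z__   (Q,x)→(Q,y,left)
state=Q head=0 tape=_[x]yz__   (Q,x)→(Q,y,left)
state=Q head=-1 tape=[_]yyz__   (Q,_)→(Q,_,right)
state=Q head=0 tape=_[y]yz__   (Q,y)→(R,z,right)
state=R head=1 tape=_z[y]z__   (R,y)→(R,y,right)
state=R head=2 tape=_zy[z]__   (R,z)→(R,_,right)
state=R head=3 tape=_zy_[_]_   (R,_)→(Q,x,left)
state=Q head=2 tape=_zy[_]x_   (Q,_)→(Q,_,right)
state=Q head=3 tape=_zy_[x]_   (Q,x)→(Q,y,left)
state=Q head=2 tape=_zy[_]y_   (Q,_)→(Q,_,right)
state=Q head=3 tape=_zy_[y]_   (Q,y)→(R,z,right)
state=R head=4 tape=_zy_z[_]   (R,_)→(Q,x,left)
state=Q head=3 tape=_zy_[z]x   (Q,z)→(R,y,left)
state=R head=2 tape=_zy[_]yx   (R,_)→(Q,x,left)
state=Q head=1 tape=_z[y]xyx   (Q,y)→(R,z,right)
state=R head=2 tape=_zz[x]yx   (R,x)→(Q,y,left)
state=Q head=1 tape=_z[z]yyx   (Q,z)→(R,y,left)
state=R head=0 tape=_[z]yyyx   (R,z)→(R,_,right)
state=R head=1 tape=__[y]yyx   (R,y)→(R,y,right)
state=R head=2 tape=__y[y]yx   (R,y)→(R,y,right)
state=R head=3 tape=__yy[y]x   (R,y)→(R,y,right)
state=R head=4 tape=__yyy[x]
After 22 steps: state R, head at 4, tape yyyx.

state R, head at 4, tape yyyx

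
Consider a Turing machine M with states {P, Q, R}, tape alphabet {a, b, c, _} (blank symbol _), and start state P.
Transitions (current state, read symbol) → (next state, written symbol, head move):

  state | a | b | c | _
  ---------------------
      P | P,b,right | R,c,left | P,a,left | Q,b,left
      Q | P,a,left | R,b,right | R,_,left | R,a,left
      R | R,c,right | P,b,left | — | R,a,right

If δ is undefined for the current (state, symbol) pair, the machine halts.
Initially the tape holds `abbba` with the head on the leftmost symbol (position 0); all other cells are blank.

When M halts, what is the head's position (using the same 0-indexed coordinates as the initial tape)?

state=P head=0 tape=____[a]bbba   (P,a)→(P,b,right)
state=P head=1 tape=____b[b]bba   (P,b)→(R,c,left)
state=R head=0 tape=____[b]cbba   (R,b)→(P,b,left)
state=P head=-1 tape=___[_]bcbba   (P,_)→(Q,b,left)
state=Q head=-2 tape=__[_]bbcbba   (Q,_)→(R,a,left)
state=R head=-3 tape=_[_]abbcbba   (R,_)→(R,a,right)
state=R head=-2 tape=_a[a]bbcbba   (R,a)→(R,c,right)
state=R head=-1 tape=_ac[b]bcbba   (R,b)→(P,b,left)
state=P head=-2 tape=_a[c]bbcbba   (P,c)→(P,a,left)
state=P head=-3 tape=_[a]abbcbba   (P,a)→(P,b,right)
state=P head=-2 tape=_b[a]bbcbba   (P,a)→(P,b,right)
state=P head=-1 tape=_bb[b]bcbba   (P,b)→(R,c,left)
state=R head=-2 tape=_b[b]cbcbba   (R,b)→(P,b,left)
state=P head=-3 tape=_[b]bcbcbba   (P,b)→(R,c,left)
state=R head=-4 tape=[_]cbcbcbba   (R,_)→(R,a,right)
state=R head=-3 tape=a[c]bcbcbba
At halt the head is at cell -3.

-3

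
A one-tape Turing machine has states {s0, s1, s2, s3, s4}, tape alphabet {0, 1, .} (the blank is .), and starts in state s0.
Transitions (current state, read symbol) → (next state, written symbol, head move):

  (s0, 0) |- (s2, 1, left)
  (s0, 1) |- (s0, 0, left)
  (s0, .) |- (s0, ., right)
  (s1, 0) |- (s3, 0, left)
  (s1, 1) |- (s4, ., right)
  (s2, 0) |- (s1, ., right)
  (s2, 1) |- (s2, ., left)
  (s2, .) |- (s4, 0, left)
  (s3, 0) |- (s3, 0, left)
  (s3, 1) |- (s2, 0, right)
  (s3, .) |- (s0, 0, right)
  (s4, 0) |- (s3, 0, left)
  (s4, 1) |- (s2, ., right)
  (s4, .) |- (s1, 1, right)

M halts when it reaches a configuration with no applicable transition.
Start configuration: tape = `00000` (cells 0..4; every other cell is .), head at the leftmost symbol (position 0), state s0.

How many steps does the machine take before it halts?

28

state=s0 head=0 tape=..[0]0000..   (s0,0)→(s2,1,left)
state=s2 head=-1 tape=.[.]10000..   (s2,.)→(s4,0,left)
state=s4 head=-2 tape=[.]010000..   (s4,.)→(s1,1,right)
state=s1 head=-1 tape=1[0]10000..   (s1,0)→(s3,0,left)
state=s3 head=-2 tape=[1]010000..   (s3,1)→(s2,0,right)
state=s2 head=-1 tape=0[0]10000..   (s2,0)→(s1,.,right)
state=s1 head=0 tape=0.[1]0000..   (s1,1)→(s4,.,right)
state=s4 head=1 tape=0..[0]000..   (s4,0)→(s3,0,left)
state=s3 head=0 tape=0.[.]0000..   (s3,.)→(s0,0,right)
state=s0 head=1 tape=0.0[0]000..   (s0,0)→(s2,1,left)
state=s2 head=0 tape=0.[0]1000..   (s2,0)→(s1,.,right)
state=s1 head=1 tape=0..[1]000..   (s1,1)→(s4,.,right)
state=s4 head=2 tape=0...[0]00..   (s4,0)→(s3,0,left)
state=s3 head=1 tape=0..[.]000..   (s3,.)→(s0,0,right)
state=s0 head=2 tape=0..0[0]00..   (s0,0)→(s2,1,left)
state=s2 head=1 tape=0..[0]100..   (s2,0)→(s1,.,right)
state=s1 head=2 tape=0...[1]00..   (s1,1)→(s4,.,right)
state=s4 head=3 tape=0....[0]0..   (s4,0)→(s3,0,left)
state=s3 head=2 tape=0...[.]00..   (s3,.)→(s0,0,right)
state=s0 head=3 tape=0...0[0]0..   (s0,0)→(s2,1,left)
state=s2 head=2 tape=0...[0]10..   (s2,0)→(s1,.,right)
state=s1 head=3 tape=0....[1]0..   (s1,1)→(s4,.,right)
state=s4 head=4 tape=0.....[0]..   (s4,0)→(s3,0,left)
state=s3 head=3 tape=0....[.]0..   (s3,.)→(s0,0,right)
state=s0 head=4 tape=0....0[0]..   (s0,0)→(s2,1,left)
state=s2 head=3 tape=0....[0]1..   (s2,0)→(s1,.,right)
state=s1 head=4 tape=0.....[1]..   (s1,1)→(s4,.,right)
state=s4 head=5 tape=0......[.].   (s4,.)→(s1,1,right)
state=s1 head=6 tape=0......1[.]
M halts after 28 transitions.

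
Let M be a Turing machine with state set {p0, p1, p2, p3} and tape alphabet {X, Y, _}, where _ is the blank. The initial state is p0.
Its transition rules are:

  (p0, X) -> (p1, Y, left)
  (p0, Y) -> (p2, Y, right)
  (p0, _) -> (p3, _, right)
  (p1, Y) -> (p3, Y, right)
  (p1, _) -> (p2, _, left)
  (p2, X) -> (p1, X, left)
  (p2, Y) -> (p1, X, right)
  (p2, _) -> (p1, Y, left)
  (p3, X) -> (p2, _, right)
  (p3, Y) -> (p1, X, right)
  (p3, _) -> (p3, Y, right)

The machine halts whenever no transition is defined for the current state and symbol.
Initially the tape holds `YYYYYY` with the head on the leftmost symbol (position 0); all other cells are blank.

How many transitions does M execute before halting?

15

state=p0 head=0 tape=[Y]YYYYY_   (p0,Y)→(p2,Y,right)
state=p2 head=1 tape=Y[Y]YYYY_   (p2,Y)→(p1,X,right)
state=p1 head=2 tape=YX[Y]YYY_   (p1,Y)→(p3,Y,right)
state=p3 head=3 tape=YXY[Y]YY_   (p3,Y)→(p1,X,right)
state=p1 head=4 tape=YXYX[Y]Y_   (p1,Y)→(p3,Y,right)
state=p3 head=5 tape=YXYXY[Y]_   (p3,Y)→(p1,X,right)
state=p1 head=6 tape=YXYXYX[_]   (p1,_)→(p2,_,left)
state=p2 head=5 tape=YXYXY[X]_   (p2,X)→(p1,X,left)
state=p1 head=4 tape=YXYX[Y]X_   (p1,Y)→(p3,Y,right)
state=p3 head=5 tape=YXYXY[X]_   (p3,X)→(p2,_,right)
state=p2 head=6 tape=YXYXY_[_]   (p2,_)→(p1,Y,left)
state=p1 head=5 tape=YXYXY[_]Y   (p1,_)→(p2,_,left)
state=p2 head=4 tape=YXYX[Y]_Y   (p2,Y)→(p1,X,right)
state=p1 head=5 tape=YXYXX[_]Y   (p1,_)→(p2,_,left)
state=p2 head=4 tape=YXYX[X]_Y   (p2,X)→(p1,X,left)
state=p1 head=3 tape=YXY[X]X_Y
M halts after 15 transitions.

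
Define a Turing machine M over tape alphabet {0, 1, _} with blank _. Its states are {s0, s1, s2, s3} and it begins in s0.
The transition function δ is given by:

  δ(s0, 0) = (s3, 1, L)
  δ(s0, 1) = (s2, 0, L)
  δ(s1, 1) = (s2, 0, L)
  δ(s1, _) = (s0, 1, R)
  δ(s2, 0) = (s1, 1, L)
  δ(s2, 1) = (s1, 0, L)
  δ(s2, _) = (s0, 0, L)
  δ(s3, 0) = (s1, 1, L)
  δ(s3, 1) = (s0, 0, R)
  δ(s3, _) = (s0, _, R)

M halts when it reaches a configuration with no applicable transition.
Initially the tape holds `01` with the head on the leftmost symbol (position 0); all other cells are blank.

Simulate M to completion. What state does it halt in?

s0

s0 | __[0]1   read 0 → write 1, move L, go to s3
s3 | _[_]11   read _ → write _, move R, go to s0
s0 | __[1]1   read 1 → write 0, move L, go to s2
s2 | _[_]01   read _ → write 0, move L, go to s0
s0 | [_]001
No transition is defined for (s0, _); M halts in state s0.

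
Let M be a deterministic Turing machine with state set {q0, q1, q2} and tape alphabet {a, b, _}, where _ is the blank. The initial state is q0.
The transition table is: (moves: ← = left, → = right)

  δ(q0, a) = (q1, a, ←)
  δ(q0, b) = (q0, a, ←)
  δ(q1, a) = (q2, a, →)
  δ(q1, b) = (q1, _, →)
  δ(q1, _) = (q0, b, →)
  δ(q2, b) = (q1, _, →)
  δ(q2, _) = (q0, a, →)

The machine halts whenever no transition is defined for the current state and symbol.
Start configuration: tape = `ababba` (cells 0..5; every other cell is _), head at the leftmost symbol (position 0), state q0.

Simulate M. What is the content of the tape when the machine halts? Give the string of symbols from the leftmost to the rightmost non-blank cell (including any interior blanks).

q0 | _[a]babba__   read a → write a, move ←, go to q1
q1 | [_]ababba__   read _ → write b, move →, go to q0
q0 | b[a]babba__   read a → write a, move ←, go to q1
q1 | [b]ababba__   read b → write _, move →, go to q1
q1 | _[a]babba__   read a → write a, move →, go to q2
q2 | _a[b]abba__   read b → write _, move →, go to q1
q1 | _a_[a]bba__   read a → write a, move →, go to q2
q2 | _a_a[b]ba__   read b → write _, move →, go to q1
q1 | _a_a_[b]a__   read b → write _, move →, go to q1
q1 | _a_a__[a]__   read a → write a, move →, go to q2
q2 | _a_a__a[_]_   read _ → write a, move →, go to q0
q0 | _a_a__aa[_]
The non-blank tape span at halt is a_a__aa.

a_a__aa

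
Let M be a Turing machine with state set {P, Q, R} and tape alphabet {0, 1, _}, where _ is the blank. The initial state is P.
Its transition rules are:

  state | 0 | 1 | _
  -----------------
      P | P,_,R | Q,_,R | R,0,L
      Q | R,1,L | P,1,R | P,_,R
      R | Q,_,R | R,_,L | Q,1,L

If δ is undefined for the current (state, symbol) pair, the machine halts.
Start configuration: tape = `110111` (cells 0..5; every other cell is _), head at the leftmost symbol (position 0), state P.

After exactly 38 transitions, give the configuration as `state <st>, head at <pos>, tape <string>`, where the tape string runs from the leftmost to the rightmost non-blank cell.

state=P head=0 tape=[1]10111_____   (P,1)→(Q,_,R)
state=Q head=1 tape=_[1]0111_____   (Q,1)→(P,1,R)
state=P head=2 tape=_1[0]111_____   (P,0)→(P,_,R)
state=P head=3 tape=_1_[1]11_____   (P,1)→(Q,_,R)
state=Q head=4 tape=_1__[1]1_____   (Q,1)→(P,1,R)
state=P head=5 tape=_1__1[1]_____   (P,1)→(Q,_,R)
state=Q head=6 tape=_1__1_[_]____   (Q,_)→(P,_,R)
state=P head=7 tape=_1__1__[_]___   (P,_)→(R,0,L)
state=R head=6 tape=_1__1_[_]0___   (R,_)→(Q,1,L)
state=Q head=5 tape=_1__1[_]10___   (Q,_)→(P,_,R)
state=P head=6 tape=_1__1_[1]0___   (P,1)→(Q,_,R)
state=Q head=7 tape=_1__1__[0]___   (Q,0)→(R,1,L)
state=R head=6 tape=_1__1_[_]1___   (R,_)→(Q,1,L)
state=Q head=5 tape=_1__1[_]11___   (Q,_)→(P,_,R)
state=P head=6 tape=_1__1_[1]1___   (P,1)→(Q,_,R)
state=Q head=7 tape=_1__1__[1]___   (Q,1)→(P,1,R)
state=P head=8 tape=_1__1__1[_]__   (P,_)→(R,0,L)
state=R head=7 tape=_1__1__[1]0__   (R,1)→(R,_,L)
state=R head=6 tape=_1__1_[_]_0__   (R,_)→(Q,1,L)
state=Q head=5 tape=_1__1[_]1_0__   (Q,_)→(P,_,R)
state=P head=6 tape=_1__1_[1]_0__   (P,1)→(Q,_,R)
state=Q head=7 tape=_1__1__[_]0__   (Q,_)→(P,_,R)
state=P head=8 tape=_1__1___[0]__   (P,0)→(P,_,R)
state=P head=9 tape=_1__1____[_]_   (P,_)→(R,0,L)
state=R head=8 tape=_1__1___[_]0_   (R,_)→(Q,1,L)
state=Q head=7 tape=_1__1__[_]10_   (Q,_)→(P,_,R)
state=P head=8 tape=_1__1___[1]0_   (P,1)→(Q,_,R)
state=Q head=9 tape=_1__1____[0]_   (Q,0)→(R,1,L)
state=R head=8 tape=_1__1___[_]1_   (R,_)→(Q,1,L)
state=Q head=7 tape=_1__1__[_]11_   (Q,_)→(P,_,R)
state=P head=8 tape=_1__1___[1]1_   (P,1)→(Q,_,R)
state=Q head=9 tape=_1__1____[1]_   (Q,1)→(P,1,R)
state=P head=10 tape=_1__1____1[_]   (P,_)→(R,0,L)
state=R head=9 tape=_1__1____[1]0   (R,1)→(R,_,L)
state=R head=8 tape=_1__1___[_]_0   (R,_)→(Q,1,L)
state=Q head=7 tape=_1__1__[_]1_0   (Q,_)→(P,_,R)
state=P head=8 tape=_1__1___[1]_0   (P,1)→(Q,_,R)
state=Q head=9 tape=_1__1____[_]0   (Q,_)→(P,_,R)
state=P head=10 tape=_1__1_____[0]
After 38 steps: state P, head at 10, tape 1__1_____0.

state P, head at 10, tape 1__1_____0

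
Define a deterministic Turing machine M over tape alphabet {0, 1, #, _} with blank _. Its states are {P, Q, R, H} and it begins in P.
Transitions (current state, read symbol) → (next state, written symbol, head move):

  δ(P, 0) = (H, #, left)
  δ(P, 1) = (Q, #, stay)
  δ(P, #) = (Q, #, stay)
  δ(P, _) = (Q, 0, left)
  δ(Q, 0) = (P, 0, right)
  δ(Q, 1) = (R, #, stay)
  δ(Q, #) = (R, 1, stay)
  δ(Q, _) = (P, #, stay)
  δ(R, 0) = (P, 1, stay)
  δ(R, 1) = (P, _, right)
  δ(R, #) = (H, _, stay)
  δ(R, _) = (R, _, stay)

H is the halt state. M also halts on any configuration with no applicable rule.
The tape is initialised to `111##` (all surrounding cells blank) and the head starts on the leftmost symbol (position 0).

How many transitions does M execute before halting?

21

P | [1]11##_   read 1 → write #, move stay, go to Q
Q | [#]11##_   read # → write 1, move stay, go to R
R | [1]11##_   read 1 → write _, move right, go to P
P | _[1]1##_   read 1 → write #, move stay, go to Q
Q | _[#]1##_   read # → write 1, move stay, go to R
R | _[1]1##_   read 1 → write _, move right, go to P
P | __[1]##_   read 1 → write #, move stay, go to Q
Q | __[#]##_   read # → write 1, move stay, go to R
R | __[1]##_   read 1 → write _, move right, go to P
P | ___[#]#_   read # → write #, move stay, go to Q
Q | ___[#]#_   read # → write 1, move stay, go to R
R | ___[1]#_   read 1 → write _, move right, go to P
P | ____[#]_   read # → write #, move stay, go to Q
Q | ____[#]_   read # → write 1, move stay, go to R
R | ____[1]_   read 1 → write _, move right, go to P
P | _____[_]   read _ → write 0, move left, go to Q
Q | ____[_]0   read _ → write #, move stay, go to P
P | ____[#]0   read # → write #, move stay, go to Q
Q | ____[#]0   read # → write 1, move stay, go to R
R | ____[1]0   read 1 → write _, move right, go to P
P | _____[0]   read 0 → write #, move left, go to H
H | ____[_]#
M halts after 21 transitions.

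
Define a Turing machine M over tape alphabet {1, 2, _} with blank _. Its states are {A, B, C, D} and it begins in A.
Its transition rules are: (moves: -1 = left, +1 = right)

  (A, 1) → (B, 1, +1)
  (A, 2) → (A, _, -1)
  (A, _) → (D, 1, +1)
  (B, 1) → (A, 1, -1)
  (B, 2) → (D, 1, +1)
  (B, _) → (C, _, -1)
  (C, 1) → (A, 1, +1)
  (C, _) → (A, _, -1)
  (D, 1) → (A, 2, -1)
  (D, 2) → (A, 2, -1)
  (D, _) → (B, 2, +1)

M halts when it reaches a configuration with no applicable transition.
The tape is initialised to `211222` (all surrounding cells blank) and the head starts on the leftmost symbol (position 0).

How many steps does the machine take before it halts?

state=A head=0 tape=_[2]11222__   (A,2)→(A,_,-1)
state=A head=-1 tape=[_]_11222__   (A,_)→(D,1,+1)
state=D head=0 tape=1[_]11222__   (D,_)→(B,2,+1)
state=B head=1 tape=12[1]1222__   (B,1)→(A,1,-1)
state=A head=0 tape=1[2]11222__   (A,2)→(A,_,-1)
state=A head=-1 tape=[1]_11222__   (A,1)→(B,1,+1)
state=B head=0 tape=1[_]11222__   (B,_)→(C,_,-1)
state=C head=-1 tape=[1]_11222__   (C,1)→(A,1,+1)
state=A head=0 tape=1[_]11222__   (A,_)→(D,1,+1)
state=D head=1 tape=11[1]1222__   (D,1)→(A,2,-1)
state=A head=0 tape=1[1]21222__   (A,1)→(B,1,+1)
state=B head=1 tape=11[2]1222__   (B,2)→(D,1,+1)
state=D head=2 tape=111[1]222__   (D,1)→(A,2,-1)
state=A head=1 tape=11[1]2222__   (A,1)→(B,1,+1)
state=B head=2 tape=111[2]222__   (B,2)→(D,1,+1)
state=D head=3 tape=1111[2]22__   (D,2)→(A,2,-1)
state=A head=2 tape=111[1]222__   (A,1)→(B,1,+1)
state=B head=3 tape=1111[2]22__   (B,2)→(D,1,+1)
state=D head=4 tape=11111[2]2__   (D,2)→(A,2,-1)
state=A head=3 tape=1111[1]22__   (A,1)→(B,1,+1)
state=B head=4 tape=11111[2]2__   (B,2)→(D,1,+1)
state=D head=5 tape=111111[2]__   (D,2)→(A,2,-1)
state=A head=4 tape=11111[1]2__   (A,1)→(B,1,+1)
state=B head=5 tape=111111[2]__   (B,2)→(D,1,+1)
state=D head=6 tape=1111111[_]_   (D,_)→(B,2,+1)
state=B head=7 tape=11111112[_]   (B,_)→(C,_,-1)
state=C head=6 tape=1111111[2]_
M halts after 26 transitions.

26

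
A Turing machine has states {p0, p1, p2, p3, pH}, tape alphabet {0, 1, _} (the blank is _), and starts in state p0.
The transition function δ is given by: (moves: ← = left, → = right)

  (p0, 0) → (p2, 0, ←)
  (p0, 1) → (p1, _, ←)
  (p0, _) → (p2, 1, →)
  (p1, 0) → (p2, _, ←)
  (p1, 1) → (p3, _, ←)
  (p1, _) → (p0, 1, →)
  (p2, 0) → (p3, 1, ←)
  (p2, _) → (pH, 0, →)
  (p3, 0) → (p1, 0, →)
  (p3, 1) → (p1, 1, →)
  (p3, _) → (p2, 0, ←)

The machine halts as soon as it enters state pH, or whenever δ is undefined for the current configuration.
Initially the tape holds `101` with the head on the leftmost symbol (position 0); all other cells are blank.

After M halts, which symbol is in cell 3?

0

state=p0 head=0 tape=_[1]01__   (p0,1)→(p1,_,←)
state=p1 head=-1 tape=[_]_01__   (p1,_)→(p0,1,→)
state=p0 head=0 tape=1[_]01__   (p0,_)→(p2,1,→)
state=p2 head=1 tape=11[0]1__   (p2,0)→(p3,1,←)
state=p3 head=0 tape=1[1]11__   (p3,1)→(p1,1,→)
state=p1 head=1 tape=11[1]1__   (p1,1)→(p3,_,←)
state=p3 head=0 tape=1[1]_1__   (p3,1)→(p1,1,→)
state=p1 head=1 tape=11[_]1__   (p1,_)→(p0,1,→)
state=p0 head=2 tape=111[1]__   (p0,1)→(p1,_,←)
state=p1 head=1 tape=11[1]___   (p1,1)→(p3,_,←)
state=p3 head=0 tape=1[1]____   (p3,1)→(p1,1,→)
state=p1 head=1 tape=11[_]___   (p1,_)→(p0,1,→)
state=p0 head=2 tape=111[_]__   (p0,_)→(p2,1,→)
state=p2 head=3 tape=1111[_]_   (p2,_)→(pH,0,→)
state=pH head=4 tape=11110[_]
Cell 3 holds 0 when M halts.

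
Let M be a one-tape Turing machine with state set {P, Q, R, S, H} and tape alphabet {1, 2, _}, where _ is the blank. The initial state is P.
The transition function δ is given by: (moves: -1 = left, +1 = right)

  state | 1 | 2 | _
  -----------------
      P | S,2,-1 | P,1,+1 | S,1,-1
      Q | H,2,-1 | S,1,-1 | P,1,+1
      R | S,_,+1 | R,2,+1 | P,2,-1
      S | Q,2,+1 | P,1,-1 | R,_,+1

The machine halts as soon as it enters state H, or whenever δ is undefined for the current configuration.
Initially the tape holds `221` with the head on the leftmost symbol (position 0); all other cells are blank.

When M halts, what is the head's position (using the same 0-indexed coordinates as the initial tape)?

3

state=P head=0 tape=_[2]21__   (P,2)→(P,1,+1)
state=P head=1 tape=_1[2]1__   (P,2)→(P,1,+1)
state=P head=2 tape=_11[1]__   (P,1)→(S,2,-1)
state=S head=1 tape=_1[1]2__   (S,1)→(Q,2,+1)
state=Q head=2 tape=_12[2]__   (Q,2)→(S,1,-1)
state=S head=1 tape=_1[2]1__   (S,2)→(P,1,-1)
state=P head=0 tape=_[1]11__   (P,1)→(S,2,-1)
state=S head=-1 tape=[_]211__   (S,_)→(R,_,+1)
state=R head=0 tape=_[2]11__   (R,2)→(R,2,+1)
state=R head=1 tape=_2[1]1__   (R,1)→(S,_,+1)
state=S head=2 tape=_2_[1]__   (S,1)→(Q,2,+1)
state=Q head=3 tape=_2_2[_]_   (Q,_)→(P,1,+1)
state=P head=4 tape=_2_21[_]   (P,_)→(S,1,-1)
state=S head=3 tape=_2_2[1]1   (S,1)→(Q,2,+1)
state=Q head=4 tape=_2_22[1]   (Q,1)→(H,2,-1)
state=H head=3 tape=_2_2[2]2
At halt the head is at cell 3.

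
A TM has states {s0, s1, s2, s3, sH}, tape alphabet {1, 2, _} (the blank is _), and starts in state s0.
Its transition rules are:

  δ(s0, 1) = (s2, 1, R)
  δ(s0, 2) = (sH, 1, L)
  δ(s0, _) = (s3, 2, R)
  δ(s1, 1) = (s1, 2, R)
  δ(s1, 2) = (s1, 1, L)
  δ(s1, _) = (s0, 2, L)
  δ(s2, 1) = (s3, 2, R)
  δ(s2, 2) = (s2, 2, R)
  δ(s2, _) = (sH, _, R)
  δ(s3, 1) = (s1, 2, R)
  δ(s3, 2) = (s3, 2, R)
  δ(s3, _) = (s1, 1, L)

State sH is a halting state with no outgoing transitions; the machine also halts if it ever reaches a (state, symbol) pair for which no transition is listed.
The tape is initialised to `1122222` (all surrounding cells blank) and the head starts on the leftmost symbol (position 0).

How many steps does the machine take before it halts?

state=s0 head=0 tape=[1]122222__   (s0,1)→(s2,1,R)
state=s2 head=1 tape=1[1]22222__   (s2,1)→(s3,2,R)
state=s3 head=2 tape=12[2]2222__   (s3,2)→(s3,2,R)
state=s3 head=3 tape=122[2]222__   (s3,2)→(s3,2,R)
state=s3 head=4 tape=1222[2]22__   (s3,2)→(s3,2,R)
state=s3 head=5 tape=12222[2]2__   (s3,2)→(s3,2,R)
state=s3 head=6 tape=122222[2]__   (s3,2)→(s3,2,R)
state=s3 head=7 tape=1222222[_]_   (s3,_)→(s1,1,L)
state=s1 head=6 tape=122222[2]1_   (s1,2)→(s1,1,L)
state=s1 head=5 tape=12222[2]11_   (s1,2)→(s1,1,L)
state=s1 head=4 tape=1222[2]111_   (s1,2)→(s1,1,L)
state=s1 head=3 tape=122[2]1111_   (s1,2)→(s1,1,L)
state=s1 head=2 tape=12[2]11111_   (s1,2)→(s1,1,L)
state=s1 head=1 tape=1[2]111111_   (s1,2)→(s1,1,L)
state=s1 head=0 tape=[1]1111111_   (s1,1)→(s1,2,R)
state=s1 head=1 tape=2[1]111111_   (s1,1)→(s1,2,R)
state=s1 head=2 tape=22[1]11111_   (s1,1)→(s1,2,R)
state=s1 head=3 tape=222[1]1111_   (s1,1)→(s1,2,R)
state=s1 head=4 tape=2222[1]111_   (s1,1)→(s1,2,R)
state=s1 head=5 tape=22222[1]11_   (s1,1)→(s1,2,R)
state=s1 head=6 tape=222222[1]1_   (s1,1)→(s1,2,R)
state=s1 head=7 tape=2222222[1]_   (s1,1)→(s1,2,R)
state=s1 head=8 tape=22222222[_]   (s1,_)→(s0,2,L)
state=s0 head=7 tape=2222222[2]2   (s0,2)→(sH,1,L)
state=sH head=6 tape=222222[2]12
M halts after 24 transitions.

24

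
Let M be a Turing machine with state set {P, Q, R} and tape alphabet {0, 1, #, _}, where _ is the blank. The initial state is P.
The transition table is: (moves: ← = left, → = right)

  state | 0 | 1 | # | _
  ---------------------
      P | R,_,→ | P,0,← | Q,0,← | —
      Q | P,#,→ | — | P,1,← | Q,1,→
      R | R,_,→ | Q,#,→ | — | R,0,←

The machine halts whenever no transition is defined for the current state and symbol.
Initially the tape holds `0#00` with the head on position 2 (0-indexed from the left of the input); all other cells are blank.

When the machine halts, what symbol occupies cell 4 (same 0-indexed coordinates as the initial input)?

state=P head=2 tape=0#[0]0_   (P,0)→(R,_,→)
state=R head=3 tape=0#_[0]_   (R,0)→(R,_,→)
state=R head=4 tape=0#__[_]   (R,_)→(R,0,←)
state=R head=3 tape=0#_[_]0   (R,_)→(R,0,←)
state=R head=2 tape=0#[_]00   (R,_)→(R,0,←)
state=R head=1 tape=0[#]000
Cell 4 holds 0 when M halts.

0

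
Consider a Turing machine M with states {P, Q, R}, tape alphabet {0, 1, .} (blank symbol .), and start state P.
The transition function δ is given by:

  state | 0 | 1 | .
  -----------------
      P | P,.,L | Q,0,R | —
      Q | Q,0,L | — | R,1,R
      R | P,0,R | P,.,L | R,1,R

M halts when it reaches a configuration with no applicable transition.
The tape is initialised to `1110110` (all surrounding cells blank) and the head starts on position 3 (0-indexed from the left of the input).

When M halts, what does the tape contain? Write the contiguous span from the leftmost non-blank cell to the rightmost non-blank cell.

1100010

state=P head=3 tape=111[0]110.   (P,0)→(P,.,L)
state=P head=2 tape=11[1].110.   (P,1)→(Q,0,R)
state=Q head=3 tape=110[.]110.   (Q,.)→(R,1,R)
state=R head=4 tape=1101[1]10.   (R,1)→(P,.,L)
state=P head=3 tape=110[1].10.   (P,1)→(Q,0,R)
state=Q head=4 tape=1100[.]10.   (Q,.)→(R,1,R)
state=R head=5 tape=11001[1]0.   (R,1)→(P,.,L)
state=P head=4 tape=1100[1].0.   (P,1)→(Q,0,R)
state=Q head=5 tape=11000[.]0.   (Q,.)→(R,1,R)
state=R head=6 tape=110001[0].   (R,0)→(P,0,R)
state=P head=7 tape=1100010[.]
The non-blank tape span at halt is 1100010.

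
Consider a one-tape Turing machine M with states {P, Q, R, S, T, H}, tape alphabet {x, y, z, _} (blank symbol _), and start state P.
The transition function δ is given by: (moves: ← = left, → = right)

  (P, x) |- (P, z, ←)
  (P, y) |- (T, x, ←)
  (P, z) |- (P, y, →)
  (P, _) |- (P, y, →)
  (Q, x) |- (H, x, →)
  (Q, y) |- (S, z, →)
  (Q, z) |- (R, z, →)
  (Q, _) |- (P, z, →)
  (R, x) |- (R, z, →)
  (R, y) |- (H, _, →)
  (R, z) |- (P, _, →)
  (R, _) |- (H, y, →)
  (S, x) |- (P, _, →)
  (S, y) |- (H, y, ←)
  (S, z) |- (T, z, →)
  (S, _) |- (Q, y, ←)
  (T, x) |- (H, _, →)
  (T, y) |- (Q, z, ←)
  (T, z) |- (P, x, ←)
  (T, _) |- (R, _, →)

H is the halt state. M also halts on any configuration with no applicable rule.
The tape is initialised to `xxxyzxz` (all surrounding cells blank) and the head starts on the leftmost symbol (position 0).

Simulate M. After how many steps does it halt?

28

state=P head=0 tape=____[x]xxyzxz   (P,x)→(P,z,←)
state=P head=-1 tape=___[_]zxxyzxz   (P,_)→(P,y,→)
state=P head=0 tape=___y[z]xxyzxz   (P,z)→(P,y,→)
state=P head=1 tape=___yy[x]xyzxz   (P,x)→(P,z,←)
state=P head=0 tape=___y[y]zxyzxz   (P,y)→(T,x,←)
state=T head=-1 tape=___[y]xzxyzxz   (T,y)→(Q,z,←)
state=Q head=-2 tape=__[_]zxzxyzxz   (Q,_)→(P,z,→)
state=P head=-1 tape=__z[z]xzxyzxz   (P,z)→(P,y,→)
state=P head=0 tape=__zy[x]zxyzxz   (P,x)→(P,z,←)
state=P head=-1 tape=__z[y]zzxyzxz   (P,y)→(T,x,←)
state=T head=-2 tape=__[z]xzzxyzxz   (T,z)→(P,x,←)
state=P head=-3 tape=_[_]xxzzxyzxz   (P,_)→(P,y,→)
state=P head=-2 tape=_y[x]xzzxyzxz   (P,x)→(P,z,←)
state=P head=-3 tape=_[y]zxzzxyzxz   (P,y)→(T,x,←)
state=T head=-4 tape=[_]xzxzzxyzxz   (T,_)→(R,_,→)
state=R head=-3 tape=_[x]zxzzxyzxz   (R,x)→(R,z,→)
state=R head=-2 tape=_z[z]xzzxyzxz   (R,z)→(P,_,→)
state=P head=-1 tape=_z_[x]zzxyzxz   (P,x)→(P,z,←)
state=P head=-2 tape=_z[_]zzzxyzxz   (P,_)→(P,y,→)
state=P head=-1 tape=_zy[z]zzxyzxz   (P,z)→(P,y,→)
state=P head=0 tape=_zyy[z]zxyzxz   (P,z)→(P,y,→)
state=P head=1 tape=_zyyy[z]xyzxz   (P,z)→(P,y,→)
state=P head=2 tape=_zyyyy[x]yzxz   (P,x)→(P,z,←)
state=P head=1 tape=_zyyy[y]zyzxz   (P,y)→(T,x,←)
state=T head=0 tape=_zyy[y]xzyzxz   (T,y)→(Q,z,←)
state=Q head=-1 tape=_zy[y]zxzyzxz   (Q,y)→(S,z,→)
state=S head=0 tape=_zyz[z]xzyzxz   (S,z)→(T,z,→)
state=T head=1 tape=_zyzz[x]zyzxz   (T,x)→(H,_,→)
state=H head=2 tape=_zyzz_[z]yzxz
M halts after 28 transitions.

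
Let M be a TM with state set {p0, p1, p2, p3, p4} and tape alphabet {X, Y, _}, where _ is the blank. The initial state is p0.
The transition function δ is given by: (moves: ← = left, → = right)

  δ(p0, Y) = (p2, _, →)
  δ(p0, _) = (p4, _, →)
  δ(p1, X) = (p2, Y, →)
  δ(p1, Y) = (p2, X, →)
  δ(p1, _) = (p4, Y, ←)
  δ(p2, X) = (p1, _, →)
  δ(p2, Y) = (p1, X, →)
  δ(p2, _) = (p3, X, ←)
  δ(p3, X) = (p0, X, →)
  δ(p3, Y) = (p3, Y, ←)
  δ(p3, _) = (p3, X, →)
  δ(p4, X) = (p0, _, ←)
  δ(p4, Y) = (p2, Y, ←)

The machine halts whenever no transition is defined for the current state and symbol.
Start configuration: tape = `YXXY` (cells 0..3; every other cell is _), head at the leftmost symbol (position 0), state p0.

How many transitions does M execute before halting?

state=p0 head=0 tape=[Y]XXY____   (p0,Y)→(p2,_,→)
state=p2 head=1 tape=_[X]XY____   (p2,X)→(p1,_,→)
state=p1 head=2 tape=__[X]Y____   (p1,X)→(p2,Y,→)
state=p2 head=3 tape=__Y[Y]____   (p2,Y)→(p1,X,→)
state=p1 head=4 tape=__YX[_]___   (p1,_)→(p4,Y,←)
state=p4 head=3 tape=__Y[X]Y___   (p4,X)→(p0,_,←)
state=p0 head=2 tape=__[Y]_Y___   (p0,Y)→(p2,_,→)
state=p2 head=3 tape=___[_]Y___   (p2,_)→(p3,X,←)
state=p3 head=2 tape=__[_]XY___   (p3,_)→(p3,X,→)
state=p3 head=3 tape=__X[X]Y___   (p3,X)→(p0,X,→)
state=p0 head=4 tape=__XX[Y]___   (p0,Y)→(p2,_,→)
state=p2 head=5 tape=__XX_[_]__   (p2,_)→(p3,X,←)
state=p3 head=4 tape=__XX[_]X__   (p3,_)→(p3,X,→)
state=p3 head=5 tape=__XXX[X]__   (p3,X)→(p0,X,→)
state=p0 head=6 tape=__XXXX[_]_   (p0,_)→(p4,_,→)
state=p4 head=7 tape=__XXXX_[_]
M halts after 15 transitions.

15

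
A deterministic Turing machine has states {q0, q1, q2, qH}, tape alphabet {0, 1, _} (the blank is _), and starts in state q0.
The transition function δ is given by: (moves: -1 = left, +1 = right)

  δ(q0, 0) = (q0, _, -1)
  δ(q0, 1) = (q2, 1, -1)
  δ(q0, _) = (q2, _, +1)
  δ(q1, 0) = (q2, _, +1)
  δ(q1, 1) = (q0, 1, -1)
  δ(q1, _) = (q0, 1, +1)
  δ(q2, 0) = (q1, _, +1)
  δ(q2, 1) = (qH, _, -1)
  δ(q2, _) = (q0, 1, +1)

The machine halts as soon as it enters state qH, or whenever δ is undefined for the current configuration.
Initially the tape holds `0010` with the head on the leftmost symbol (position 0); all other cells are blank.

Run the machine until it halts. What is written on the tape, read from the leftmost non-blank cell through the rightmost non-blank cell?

q0 | __[0]010   read 0 → write _, move -1, go to q0
q0 | _[_]_010   read _ → write _, move +1, go to q2
q2 | __[_]010   read _ → write 1, move +1, go to q0
q0 | __1[0]10   read 0 → write _, move -1, go to q0
q0 | __[1]_10   read 1 → write 1, move -1, go to q2
q2 | _[_]1_10   read _ → write 1, move +1, go to q0
q0 | _1[1]_10   read 1 → write 1, move -1, go to q2
q2 | _[1]1_10   read 1 → write _, move -1, go to qH
qH | [_]_1_10
The non-blank tape span at halt is 1_10.

1_10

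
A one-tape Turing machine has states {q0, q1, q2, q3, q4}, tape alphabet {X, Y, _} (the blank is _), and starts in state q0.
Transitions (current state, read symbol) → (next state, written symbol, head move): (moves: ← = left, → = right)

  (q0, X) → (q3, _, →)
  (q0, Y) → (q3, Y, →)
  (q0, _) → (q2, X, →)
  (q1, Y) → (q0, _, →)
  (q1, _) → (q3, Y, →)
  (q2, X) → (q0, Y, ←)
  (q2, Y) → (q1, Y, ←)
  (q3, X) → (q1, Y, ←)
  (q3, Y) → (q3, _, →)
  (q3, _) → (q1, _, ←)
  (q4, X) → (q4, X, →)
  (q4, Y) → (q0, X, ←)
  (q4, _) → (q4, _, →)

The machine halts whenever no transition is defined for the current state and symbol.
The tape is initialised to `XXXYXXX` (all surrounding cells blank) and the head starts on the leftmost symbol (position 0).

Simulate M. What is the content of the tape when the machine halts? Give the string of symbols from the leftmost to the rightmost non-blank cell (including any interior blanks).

YY_YYY_X

state=q0 head=0 tape=[X]XXYXXX__   (q0,X)→(q3,_,→)
state=q3 head=1 tape=_[X]XYXXX__   (q3,X)→(q1,Y,←)
state=q1 head=0 tape=[_]YXYXXX__   (q1,_)→(q3,Y,→)
state=q3 head=1 tape=Y[Y]XYXXX__   (q3,Y)→(q3,_,→)
state=q3 head=2 tape=Y_[X]YXXX__   (q3,X)→(q1,Y,←)
state=q1 head=1 tape=Y[_]YYXXX__   (q1,_)→(q3,Y,→)
state=q3 head=2 tape=YY[Y]YXXX__   (q3,Y)→(q3,_,→)
state=q3 head=3 tape=YY_[Y]XXX__   (q3,Y)→(q3,_,→)
state=q3 head=4 tape=YY__[X]XX__   (q3,X)→(q1,Y,←)
state=q1 head=3 tape=YY_[_]YXX__   (q1,_)→(q3,Y,→)
state=q3 head=4 tape=YY_Y[Y]XX__   (q3,Y)→(q3,_,→)
state=q3 head=5 tape=YY_Y_[X]X__   (q3,X)→(q1,Y,←)
state=q1 head=4 tape=YY_Y[_]YX__   (q1,_)→(q3,Y,→)
state=q3 head=5 tape=YY_YY[Y]X__   (q3,Y)→(q3,_,→)
state=q3 head=6 tape=YY_YY_[X]__   (q3,X)→(q1,Y,←)
state=q1 head=5 tape=YY_YY[_]Y__   (q1,_)→(q3,Y,→)
state=q3 head=6 tape=YY_YYY[Y]__   (q3,Y)→(q3,_,→)
state=q3 head=7 tape=YY_YYY_[_]_   (q3,_)→(q1,_,←)
state=q1 head=6 tape=YY_YYY[_]__   (q1,_)→(q3,Y,→)
state=q3 head=7 tape=YY_YYYY[_]_   (q3,_)→(q1,_,←)
state=q1 head=6 tape=YY_YYY[Y]__   (q1,Y)→(q0,_,→)
state=q0 head=7 tape=YY_YYY_[_]_   (q0,_)→(q2,X,→)
state=q2 head=8 tape=YY_YYY_X[_]
The non-blank tape span at halt is YY_YYY_X.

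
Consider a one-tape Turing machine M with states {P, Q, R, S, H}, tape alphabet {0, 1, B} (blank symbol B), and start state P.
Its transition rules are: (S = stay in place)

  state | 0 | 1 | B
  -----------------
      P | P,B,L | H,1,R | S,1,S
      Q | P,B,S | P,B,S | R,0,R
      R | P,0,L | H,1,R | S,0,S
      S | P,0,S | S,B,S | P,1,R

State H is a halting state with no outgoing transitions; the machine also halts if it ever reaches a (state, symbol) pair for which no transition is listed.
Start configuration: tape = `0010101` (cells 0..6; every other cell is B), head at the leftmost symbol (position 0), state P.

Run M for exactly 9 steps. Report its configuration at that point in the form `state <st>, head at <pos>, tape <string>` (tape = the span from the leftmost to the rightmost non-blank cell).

P | B[0]010101   read 0 → write B, move L, go to P
P | [B]B010101   read B → write 1, move S, go to S
S | [1]B010101   read 1 → write B, move S, go to S
S | [B]B010101   read B → write 1, move R, go to P
P | 1[B]010101   read B → write 1, move S, go to S
S | 1[1]010101   read 1 → write B, move S, go to S
S | 1[B]010101   read B → write 1, move R, go to P
P | 11[0]10101   read 0 → write B, move L, go to P
P | 1[1]B10101   read 1 → write 1, move R, go to H
H | 11[B]10101
After 9 steps: state H, head at 1, tape 11B10101.

state H, head at 1, tape 11B10101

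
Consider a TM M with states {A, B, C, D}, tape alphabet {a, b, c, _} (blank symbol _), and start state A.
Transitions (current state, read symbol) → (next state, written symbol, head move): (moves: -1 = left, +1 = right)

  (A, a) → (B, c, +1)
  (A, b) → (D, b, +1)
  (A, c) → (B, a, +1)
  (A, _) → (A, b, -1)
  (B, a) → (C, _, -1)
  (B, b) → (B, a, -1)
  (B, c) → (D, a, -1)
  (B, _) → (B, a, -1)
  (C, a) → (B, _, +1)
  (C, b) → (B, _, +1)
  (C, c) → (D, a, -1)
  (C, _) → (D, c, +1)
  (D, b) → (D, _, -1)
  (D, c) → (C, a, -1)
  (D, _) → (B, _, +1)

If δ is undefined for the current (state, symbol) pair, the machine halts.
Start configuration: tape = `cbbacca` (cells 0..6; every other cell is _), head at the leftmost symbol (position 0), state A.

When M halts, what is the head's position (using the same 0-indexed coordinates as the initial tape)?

state=A head=0 tape=__[c]bbacca   (A,c)→(B,a,+1)
state=B head=1 tape=__a[b]bacca   (B,b)→(B,a,-1)
state=B head=0 tape=__[a]abacca   (B,a)→(C,_,-1)
state=C head=-1 tape=_[_]_abacca   (C,_)→(D,c,+1)
state=D head=0 tape=_c[_]abacca   (D,_)→(B,_,+1)
state=B head=1 tape=_c_[a]bacca   (B,a)→(C,_,-1)
state=C head=0 tape=_c[_]_bacca   (C,_)→(D,c,+1)
state=D head=1 tape=_cc[_]bacca   (D,_)→(B,_,+1)
state=B head=2 tape=_cc_[b]acca   (B,b)→(B,a,-1)
state=B head=1 tape=_cc[_]aacca   (B,_)→(B,a,-1)
state=B head=0 tape=_c[c]aaacca   (B,c)→(D,a,-1)
state=D head=-1 tape=_[c]aaaacca   (D,c)→(C,a,-1)
state=C head=-2 tape=[_]aaaaacca   (C,_)→(D,c,+1)
state=D head=-1 tape=c[a]aaaacca
At halt the head is at cell -1.

-1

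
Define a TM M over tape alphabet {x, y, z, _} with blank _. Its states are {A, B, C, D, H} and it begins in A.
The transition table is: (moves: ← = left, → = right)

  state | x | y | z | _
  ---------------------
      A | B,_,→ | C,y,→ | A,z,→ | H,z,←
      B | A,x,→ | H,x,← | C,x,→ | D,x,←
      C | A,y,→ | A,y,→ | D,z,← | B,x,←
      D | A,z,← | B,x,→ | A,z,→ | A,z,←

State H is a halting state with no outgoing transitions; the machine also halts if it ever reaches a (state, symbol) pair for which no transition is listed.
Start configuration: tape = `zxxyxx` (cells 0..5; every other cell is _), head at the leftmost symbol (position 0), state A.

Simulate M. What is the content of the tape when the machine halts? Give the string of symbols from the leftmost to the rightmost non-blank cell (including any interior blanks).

z_xyxxyz

A | [z]xxyxx__   read z → write z, move →, go to A
A | z[x]xyxx__   read x → write _, move →, go to B
B | z_[x]yxx__   read x → write x, move →, go to A
A | z_x[y]xx__   read y → write y, move →, go to C
C | z_xy[x]x__   read x → write y, move →, go to A
A | z_xyy[x]__   read x → write _, move →, go to B
B | z_xyy_[_]_   read _ → write x, move ←, go to D
D | z_xyy[_]x_   read _ → write z, move ←, go to A
A | z_xy[y]zx_   read y → write y, move →, go to C
C | z_xyy[z]x_   read z → write z, move ←, go to D
D | z_xy[y]zx_   read y → write x, move →, go to B
B | z_xyx[z]x_   read z → write x, move →, go to C
C | z_xyxx[x]_   read x → write y, move →, go to A
A | z_xyxxy[_]   read _ → write z, move ←, go to H
H | z_xyxx[y]z
The non-blank tape span at halt is z_xyxxyz.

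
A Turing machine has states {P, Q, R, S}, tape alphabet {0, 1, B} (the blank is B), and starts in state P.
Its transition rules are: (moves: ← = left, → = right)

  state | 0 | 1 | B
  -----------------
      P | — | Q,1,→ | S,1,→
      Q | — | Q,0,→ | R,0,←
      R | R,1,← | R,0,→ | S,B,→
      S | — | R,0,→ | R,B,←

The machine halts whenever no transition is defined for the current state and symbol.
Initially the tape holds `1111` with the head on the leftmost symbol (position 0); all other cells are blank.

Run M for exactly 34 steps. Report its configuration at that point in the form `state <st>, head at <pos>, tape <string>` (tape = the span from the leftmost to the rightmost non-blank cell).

state S, head at 6, tape 00000

P | B[1]111BBB   read 1 → write 1, move →, go to Q
Q | B1[1]11BBB   read 1 → write 0, move →, go to Q
Q | B10[1]1BBB   read 1 → write 0, move →, go to Q
Q | B100[1]BBB   read 1 → write 0, move →, go to Q
Q | B1000[B]BB   read B → write 0, move ←, go to R
R | B100[0]0BB   read 0 → write 1, move ←, go to R
R | B10[0]10BB   read 0 → write 1, move ←, go to R
R | B1[0]110BB   read 0 → write 1, move ←, go to R
R | B[1]1110BB   read 1 → write 0, move →, go to R
R | B0[1]110BB   read 1 → write 0, move →, go to R
R | B00[1]10BB   read 1 → write 0, move →, go to R
R | B000[1]0BB   read 1 → write 0, move →, go to R
R | B0000[0]BB   read 0 → write 1, move ←, go to R
R | B000[0]1BB   read 0 → write 1, move ←, go to R
R | B00[0]11BB   read 0 → write 1, move ←, go to R
R | B0[0]111BB   read 0 → write 1, move ←, go to R
R | B[0]1111BB   read 0 → write 1, move ←, go to R
R | [B]11111BB   read B → write B, move →, go to S
S | B[1]1111BB   read 1 → write 0, move →, go to R
R | B0[1]111BB   read 1 → write 0, move →, go to R
R | B00[1]11BB   read 1 → write 0, move →, go to R
R | B000[1]1BB   read 1 → write 0, move →, go to R
R | B0000[1]BB   read 1 → write 0, move →, go to R
R | B00000[B]B   read B → write B, move →, go to S
S | B00000B[B]   read B → write B, move ←, go to R
R | B00000[B]B   read B → write B, move →, go to S
S | B00000B[B]   read B → write B, move ←, go to R
R | B00000[B]B   read B → write B, move →, go to S
S | B00000B[B]   read B → write B, move ←, go to R
R | B00000[B]B   read B → write B, move →, go to S
S | B00000B[B]   read B → write B, move ←, go to R
R | B00000[B]B   read B → write B, move →, go to S
S | B00000B[B]   read B → write B, move ←, go to R
R | B00000[B]B   read B → write B, move →, go to S
S | B00000B[B]
After 34 steps: state S, head at 6, tape 00000.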